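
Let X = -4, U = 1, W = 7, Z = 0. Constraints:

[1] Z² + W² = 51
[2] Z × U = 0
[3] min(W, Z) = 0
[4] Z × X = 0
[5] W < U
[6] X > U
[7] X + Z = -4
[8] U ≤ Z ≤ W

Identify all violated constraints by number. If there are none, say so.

[1] Z² + W² = 0² + 7² = 0 + 49 = 49, not 51  FAIL
[2] Z × U = 0 × 1 = 0  OK
[3] min(7, 0) = 0  OK
[4] Z × X = 0 × (-4) = 0  OK
[5] W = 7, U = 1; 7 ≥ 1 (want <)  FAIL
[6] X = -4, U = 1; -4 ≤ 1 (want >)  FAIL
[7] X + Z = -4 + 0 = -4  OK
[8] values 1, 0, 7; U = 1 is not ≤ Z = 0  FAIL

Constraints 1, 5, 6, and 8 are violated.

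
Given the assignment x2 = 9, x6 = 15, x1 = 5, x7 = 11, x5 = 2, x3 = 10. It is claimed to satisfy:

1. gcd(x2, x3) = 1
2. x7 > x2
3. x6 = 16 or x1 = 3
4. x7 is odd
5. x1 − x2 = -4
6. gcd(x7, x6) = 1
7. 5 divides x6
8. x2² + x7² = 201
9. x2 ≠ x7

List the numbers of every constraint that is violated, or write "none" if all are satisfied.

Violated: 3, 8.

1. gcd(9, 10) = 1  yes
2. x7 = 11, x2 = 9; 11 > 9  yes
3. x6 = 15 ≠ 16 and x1 = 5 ≠ 3; both disjuncts false  no
4. x7 = 11 is odd  yes
5. x1 − x2 = 5 − 9 = -4  yes
6. gcd(11, 15) = 1  yes
7. 15 / 5 = 3, so 5 divides 15  yes
8. x2² + x7² = 9² + 11² = 81 + 121 = 202, not 201  no
9. x2 = 9, x7 = 11; distinct  yes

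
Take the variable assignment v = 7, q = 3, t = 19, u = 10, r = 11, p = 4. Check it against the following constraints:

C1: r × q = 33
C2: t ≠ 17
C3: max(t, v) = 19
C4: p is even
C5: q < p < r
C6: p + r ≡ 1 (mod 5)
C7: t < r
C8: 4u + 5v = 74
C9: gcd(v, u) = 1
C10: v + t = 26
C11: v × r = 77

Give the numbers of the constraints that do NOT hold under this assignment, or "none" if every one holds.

C1: r × q = 11 × 3 = 33 — holds.
C2: t = 19, and 19 ≠ 17 — holds.
C3: max(19, 7) = 19 — holds.
C4: p = 4 is even — holds.
C5: values 3 < 4 < 11 — holds.
C6: p + r = 15; 15 mod 5 = 0, not 1 — does not hold.
C7: t = 19, r = 11; 19 ≥ 11 (want <) — does not hold.
C8: 4u + 5v = 4(10) + 5(7) = 75, not 74 — does not hold.
C9: gcd(7, 10) = 1 — holds.
C10: v + t = 7 + 19 = 26 — holds.
C11: v × r = 7 × 11 = 77 — holds.

The assignment fails constraints 6, 7, 8.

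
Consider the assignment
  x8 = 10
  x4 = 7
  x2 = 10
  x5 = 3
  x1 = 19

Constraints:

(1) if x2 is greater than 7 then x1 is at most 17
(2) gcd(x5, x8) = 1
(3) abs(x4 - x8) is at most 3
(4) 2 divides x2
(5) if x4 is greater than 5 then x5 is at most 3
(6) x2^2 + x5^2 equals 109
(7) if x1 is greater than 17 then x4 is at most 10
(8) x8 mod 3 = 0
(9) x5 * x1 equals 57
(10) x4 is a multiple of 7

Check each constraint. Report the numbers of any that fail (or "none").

Violated: 1, 8.

(1) x2 = 10 > 7, so we need x1 ≤ 17; but x1 = 19 > 17 — does not hold.
(2) gcd(3, 10) = 1 — holds.
(3) abs(7 - 10) = 3; 3 ≤ 3 — holds.
(4) 10 / 2 = 5, so 2 divides 10 — holds.
(5) x4 = 7 > 5, so we need x5 ≤ 3; x5 = 3 ≤ 3 — holds.
(6) x2^2 + x5^2 = 10^2 + 3^2 = 100 + 9 = 109 — holds.
(7) x1 = 19 > 17, so we need x4 ≤ 10; x4 = 7 ≤ 10 — holds.
(8) 10 mod 3 = 1, not 0 — does not hold.
(9) x5 * x1 = 3 * 19 = 57 — holds.
(10) 7 / 7 = 1, so 7 divides 7 — holds.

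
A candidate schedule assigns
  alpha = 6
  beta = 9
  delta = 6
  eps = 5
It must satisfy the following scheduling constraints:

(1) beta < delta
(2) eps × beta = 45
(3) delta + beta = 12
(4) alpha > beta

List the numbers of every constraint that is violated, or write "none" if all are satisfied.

The assignment fails constraints 1, 3, and 4.

(1) beta = 9, delta = 6; 9 ≥ 6 (want <) — violated.
(2) eps × beta = 5 × 9 = 45 — OK.
(3) delta + beta = 6 + 9 = 15, not 12 — violated.
(4) alpha = 6, beta = 9; 6 ≤ 9 (want >) — violated.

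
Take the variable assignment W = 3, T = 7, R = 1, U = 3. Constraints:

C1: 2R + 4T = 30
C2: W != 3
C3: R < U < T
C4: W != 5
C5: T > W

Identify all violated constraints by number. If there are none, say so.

C1: 2R + 4T = 2(1) + 4(7) = 30  OK
C2: W = 3, but 3 is required to differ  FAIL
C3: values 1 < 3 < 7  OK
C4: W = 3, and 3 ≠ 5  OK
C5: T = 7, W = 3; 7 > 3  OK

The assignment fails constraint 2.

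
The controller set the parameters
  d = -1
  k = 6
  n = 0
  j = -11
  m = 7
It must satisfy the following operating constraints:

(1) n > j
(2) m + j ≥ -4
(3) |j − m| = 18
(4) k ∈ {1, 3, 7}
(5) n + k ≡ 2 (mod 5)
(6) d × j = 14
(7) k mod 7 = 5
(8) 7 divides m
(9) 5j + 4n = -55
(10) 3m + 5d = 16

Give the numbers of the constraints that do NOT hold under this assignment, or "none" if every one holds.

The assignment fails constraints 4, 5, 6, 7.

(1) n = 0, j = -11; 0 > -11 — holds.
(2) m + j = 7 + (-11) = -4; -4 ≥ -4 — holds.
(3) |-11 − 7| = 18 — holds.
(4) k = 6 is not in {1, 3, 7} — does not hold.
(5) n + k = 6; 6 mod 5 = 1, not 2 — does not hold.
(6) d × j = -1 × (-11) = 11, not 14 — does not hold.
(7) 6 mod 7 = 6, not 5 — does not hold.
(8) 7 / 7 = 1, so 7 divides 7 — holds.
(9) 5j + 4n = 5(-11) + 4(0) = -55 — holds.
(10) 3m + 5d = 3(7) + 5(-1) = 16 — holds.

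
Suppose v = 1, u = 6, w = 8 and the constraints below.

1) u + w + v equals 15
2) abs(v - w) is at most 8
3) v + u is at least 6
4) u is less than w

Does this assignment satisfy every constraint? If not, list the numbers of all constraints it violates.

None — every constraint holds.

1) u + w + v = 6 + 8 + 1 = 15 — satisfied.
2) abs(1 - 8) = 7; 7 ≤ 8 — satisfied.
3) v + u = 1 + 6 = 7; 7 ≥ 6 — satisfied.
4) u = 6, w = 8; 6 < 8 — satisfied.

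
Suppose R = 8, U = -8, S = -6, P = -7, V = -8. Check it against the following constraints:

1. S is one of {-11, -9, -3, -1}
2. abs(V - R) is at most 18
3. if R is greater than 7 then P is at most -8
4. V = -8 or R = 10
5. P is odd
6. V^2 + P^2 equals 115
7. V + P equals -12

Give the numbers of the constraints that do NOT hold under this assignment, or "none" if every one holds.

No — constraints 1, 3, 6, 7 are not satisfied.

1. S = -6 is not in {-11, -9, -3, -1}  no
2. abs(-8 - 8) = 16; 16 ≤ 18  yes
3. R = 8 > 7, so we need P ≤ -8; but P = -7 > -8  no
4. V = -8 = -8 (first disjunct)  yes
5. P = -7 is odd  yes
6. V^2 + P^2 = (-8)^2 + (-7)^2 = 64 + 49 = 113, not 115  no
7. V + P = -8 + (-7) = -15, not -12  no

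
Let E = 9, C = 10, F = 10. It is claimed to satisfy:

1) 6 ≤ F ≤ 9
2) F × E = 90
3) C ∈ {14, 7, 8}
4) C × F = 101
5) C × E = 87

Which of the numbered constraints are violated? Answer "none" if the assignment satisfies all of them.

1) F = 10 is outside [6, 9]  fails
2) F × E = 10 × 9 = 90  holds
3) C = 10 is not in {14, 7, 8}  fails
4) C × F = 10 × 10 = 100, not 101  fails
5) C × E = 10 × 9 = 90, not 87  fails

No — constraints 1, 3, 4, 5 are not satisfied.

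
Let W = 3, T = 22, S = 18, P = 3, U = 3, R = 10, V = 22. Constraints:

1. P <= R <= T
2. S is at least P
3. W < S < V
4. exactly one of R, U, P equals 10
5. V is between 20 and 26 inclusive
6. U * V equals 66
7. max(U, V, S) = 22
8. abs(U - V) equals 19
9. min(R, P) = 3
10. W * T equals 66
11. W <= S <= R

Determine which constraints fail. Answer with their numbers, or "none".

Constraint 11 does not hold.

1. values 3 <= 10 <= 22 — holds.
2. S = 18, P = 3; 18 ≥ 3 — holds.
3. values 3 < 18 < 22 — holds.
4. R=10, U=3, P=3; 1 of them equals 10 — holds.
5. V = 22 lies in [20, 26] — holds.
6. U * V = 3 * 22 = 66 — holds.
7. max(3, 22, 18) = 22 — holds.
8. abs(3 - 22) = 19 — holds.
9. min(10, 3) = 3 — holds.
10. W * T = 3 * 22 = 66 — holds.
11. values 3, 18, 10; S = 18 is not <= R = 10 — fails.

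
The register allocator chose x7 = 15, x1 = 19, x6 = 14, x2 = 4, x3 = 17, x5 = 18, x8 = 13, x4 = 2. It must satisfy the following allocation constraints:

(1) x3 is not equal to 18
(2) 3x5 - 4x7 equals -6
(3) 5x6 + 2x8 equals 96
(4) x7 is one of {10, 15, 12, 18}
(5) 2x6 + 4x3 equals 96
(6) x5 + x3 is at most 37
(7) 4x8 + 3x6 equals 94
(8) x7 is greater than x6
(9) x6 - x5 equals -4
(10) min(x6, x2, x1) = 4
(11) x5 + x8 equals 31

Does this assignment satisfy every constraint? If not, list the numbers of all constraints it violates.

(1) x3 = 17, and 17 ≠ 18  ✓
(2) 3x5 - 4x7 = 3(18) - 4(15) = -6  ✓
(3) 5x6 + 2x8 = 5(14) + 2(13) = 96  ✓
(4) x7 = 15 is in {10, 15, 12, 18}  ✓
(5) 2x6 + 4x3 = 2(14) + 4(17) = 96  ✓
(6) x5 + x3 = 18 + 17 = 35; 35 ≤ 37  ✓
(7) 4x8 + 3x6 = 4(13) + 3(14) = 94  ✓
(8) x7 = 15, x6 = 14; 15 > 14  ✓
(9) x6 - x5 = 14 - 18 = -4  ✓
(10) min(14, 4, 19) = 4  ✓
(11) x5 + x8 = 18 + 13 = 31  ✓

None — every constraint holds.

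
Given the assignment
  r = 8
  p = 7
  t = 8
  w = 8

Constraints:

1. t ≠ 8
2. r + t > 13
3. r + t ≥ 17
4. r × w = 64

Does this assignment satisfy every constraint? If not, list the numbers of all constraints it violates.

1. t = 8, but 8 is required to differ — fails.
2. r + t = 8 + 8 = 16; 16 > 13 — holds.
3. r + t = 8 + 8 = 16; 16 < 17, bound 17 not met — fails.
4. r × w = 8 × 8 = 64 — holds.

Constraints 1 and 3 are violated.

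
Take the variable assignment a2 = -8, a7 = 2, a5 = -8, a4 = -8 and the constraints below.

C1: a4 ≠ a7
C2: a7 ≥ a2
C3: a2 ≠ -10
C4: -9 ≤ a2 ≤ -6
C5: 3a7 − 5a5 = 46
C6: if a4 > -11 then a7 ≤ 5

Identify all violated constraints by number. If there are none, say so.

C1: a4 = -8, a7 = 2; distinct  OK
C2: a7 = 2, a2 = -8; 2 ≥ -8  OK
C3: a2 = -8, and -8 ≠ -10  OK
C4: a2 = -8 lies in [-9, -6]  OK
C5: 3a7 − 5a5 = 3(2) − 5(-8) = 46  OK
C6: a4 = -8 > -11, so we need a7 ≤ 5; a7 = 2 ≤ 5  OK

Yes — all constraints hold.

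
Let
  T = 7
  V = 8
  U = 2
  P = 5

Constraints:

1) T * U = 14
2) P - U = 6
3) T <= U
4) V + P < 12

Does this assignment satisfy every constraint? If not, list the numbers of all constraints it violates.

1) T * U = 7 * 2 = 14 — holds.
2) P - U = 5 - 2 = 3, not 6 — does not hold.
3) T = 7, U = 2; 7 > 2 (want ≤) — does not hold.
4) V + P = 8 + 5 = 13; 13 ≥ 12, bound 12 not met — does not hold.

No — constraints 2, 3, and 4 are not satisfied.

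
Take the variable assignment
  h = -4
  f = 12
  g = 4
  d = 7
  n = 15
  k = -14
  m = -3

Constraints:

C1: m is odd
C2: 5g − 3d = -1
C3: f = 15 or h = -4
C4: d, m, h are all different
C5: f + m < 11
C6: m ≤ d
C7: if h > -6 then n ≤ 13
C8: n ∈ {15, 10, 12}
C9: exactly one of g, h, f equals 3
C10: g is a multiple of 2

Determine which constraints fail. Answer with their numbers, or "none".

C1: m = -3 is odd  true
C2: 5g − 3d = 5(4) − 3(7) = -1  true
C3: f = 12 ≠ 15, but h = -4 = -4 (second disjunct)  true
C4: values 7, -3, -4 are pairwise distinct  true
C5: f + m = 12 + (-3) = 9; 9 < 11  true
C6: m = -3, d = 7; -3 ≤ 7  true
C7: h = -4 > -6, so we need n ≤ 13; but n = 15 > 13  false
C8: n = 15 is in {15, 10, 12}  true
C9: g=4, h=-4, f=12; 0 of them equal 3, not exactly one  false
C10: 4 / 2 = 2, so 2 divides 4  true

Constraints 7, 9 do not hold.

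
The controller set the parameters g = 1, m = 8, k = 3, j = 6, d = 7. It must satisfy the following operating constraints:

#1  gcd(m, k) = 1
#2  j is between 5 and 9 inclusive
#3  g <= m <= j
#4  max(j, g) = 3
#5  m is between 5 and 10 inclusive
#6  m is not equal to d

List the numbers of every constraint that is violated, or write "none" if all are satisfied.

#1 gcd(8, 3) = 1 — holds.
#2 j = 6 lies in [5, 9] — holds.
#3 values 1, 8, 6; m = 8 is not <= j = 6 — does not hold.
#4 max(6, 1) = 6, not 3 — does not hold.
#5 m = 8 lies in [5, 10] — holds.
#6 m = 8, d = 7; distinct — holds.

Constraints 3 and 4 do not hold.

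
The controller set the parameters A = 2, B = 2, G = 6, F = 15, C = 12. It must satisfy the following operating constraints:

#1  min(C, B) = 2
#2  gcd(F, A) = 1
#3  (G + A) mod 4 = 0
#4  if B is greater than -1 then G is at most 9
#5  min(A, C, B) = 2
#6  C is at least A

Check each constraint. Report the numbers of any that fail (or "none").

All constraints are satisfied.

#1 min(12, 2) = 2 — holds.
#2 gcd(15, 2) = 1 — holds.
#3 G + A = 8; 8 mod 4 = 0 — holds.
#4 B = 2 > -1, so we need G ≤ 9; G = 6 ≤ 9 — holds.
#5 min(2, 12, 2) = 2 — holds.
#6 C = 12, A = 2; 12 ≥ 2 — holds.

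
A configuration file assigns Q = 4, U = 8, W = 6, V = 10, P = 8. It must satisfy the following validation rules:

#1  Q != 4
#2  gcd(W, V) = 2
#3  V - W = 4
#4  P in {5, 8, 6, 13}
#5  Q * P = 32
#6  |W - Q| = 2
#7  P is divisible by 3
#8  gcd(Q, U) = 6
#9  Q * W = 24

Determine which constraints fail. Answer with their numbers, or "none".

#1 Q = 4, but 4 is required to differ — violated.
#2 gcd(6, 10) = 2 — satisfied.
#3 V - W = 10 - 6 = 4 — satisfied.
#4 P = 8 is in {5, 8, 6, 13} — satisfied.
#5 Q * P = 4 * 8 = 32 — satisfied.
#6 |6 - 4| = 2 — satisfied.
#7 8 = 3*2 + 2, so 3 does not divide 8 — violated.
#8 gcd(4, 8) = 4, not 6 — violated.
#9 Q * W = 4 * 6 = 24 — satisfied.

No — constraints 1, 7, and 8 are not satisfied.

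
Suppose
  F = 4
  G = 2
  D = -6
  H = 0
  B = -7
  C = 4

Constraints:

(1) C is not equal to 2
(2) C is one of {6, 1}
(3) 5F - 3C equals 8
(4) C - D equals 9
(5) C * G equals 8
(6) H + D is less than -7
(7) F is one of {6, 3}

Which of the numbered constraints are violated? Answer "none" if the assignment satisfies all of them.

(1) C = 4, and 4 ≠ 2 — OK.
(2) C = 4 is not in {6, 1} — violated.
(3) 5F - 3C = 5(4) - 3(4) = 8 — OK.
(4) C - D = 4 - (-6) = 10, not 9 — violated.
(5) C * G = 4 * 2 = 8 — OK.
(6) H + D = 0 + (-6) = -6; -6 ≥ -7, bound -7 not met — violated.
(7) F = 4 is not in {6, 3} — violated.

Constraints 2, 4, 6, 7 do not hold.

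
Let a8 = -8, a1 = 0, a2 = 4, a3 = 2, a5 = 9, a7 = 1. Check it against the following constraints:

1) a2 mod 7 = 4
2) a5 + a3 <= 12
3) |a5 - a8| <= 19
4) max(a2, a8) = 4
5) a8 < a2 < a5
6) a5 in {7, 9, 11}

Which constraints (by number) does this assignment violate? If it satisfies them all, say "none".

1) 4 mod 7 = 4 — holds.
2) a5 + a3 = 9 + 2 = 11; 11 ≤ 12 — holds.
3) |9 - (-8)| = 17; 17 ≤ 19 — holds.
4) max(4, -8) = 4 — holds.
5) values -8 < 4 < 9 — holds.
6) a5 = 9 is in {7, 9, 11} — holds.

The assignment satisfies every constraint.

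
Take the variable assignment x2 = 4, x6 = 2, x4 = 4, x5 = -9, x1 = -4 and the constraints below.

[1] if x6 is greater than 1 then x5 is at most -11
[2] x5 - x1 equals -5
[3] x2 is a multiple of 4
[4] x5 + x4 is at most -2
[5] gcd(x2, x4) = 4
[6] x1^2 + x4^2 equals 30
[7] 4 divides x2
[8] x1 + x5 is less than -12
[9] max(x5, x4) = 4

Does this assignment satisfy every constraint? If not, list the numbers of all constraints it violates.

The assignment fails constraints 1 and 6.

[1] x6 = 2 > 1, so we need x5 ≤ -11; but x5 = -9 > -11 — does not hold.
[2] x5 - x1 = -9 - (-4) = -5 — holds.
[3] 4 / 4 = 1, so 4 divides 4 — holds.
[4] x5 + x4 = -9 + 4 = -5; -5 ≤ -2 — holds.
[5] gcd(4, 4) = 4 — holds.
[6] x1^2 + x4^2 = (-4)^2 + 4^2 = 16 + 16 = 32, not 30 — does not hold.
[7] 4 / 4 = 1, so 4 divides 4 — holds.
[8] x1 + x5 = -4 + (-9) = -13; -13 < -12 — holds.
[9] max(-9, 4) = 4 — holds.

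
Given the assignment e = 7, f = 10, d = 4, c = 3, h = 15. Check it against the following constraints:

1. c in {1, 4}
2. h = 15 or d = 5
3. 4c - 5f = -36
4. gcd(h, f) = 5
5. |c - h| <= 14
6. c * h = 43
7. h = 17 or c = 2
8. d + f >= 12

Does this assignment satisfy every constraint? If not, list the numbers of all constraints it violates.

The assignment fails constraints 1, 3, 6, 7.

1. c = 3 is not in {1, 4} — violated.
2. h = 15 = 15 (first disjunct) — OK.
3. 4c - 5f = 4(3) - 5(10) = -38, not -36 — violated.
4. gcd(15, 10) = 5 — OK.
5. |3 - 15| = 12; 12 ≤ 14 — OK.
6. c * h = 3 * 15 = 45, not 43 — violated.
7. h = 15 ≠ 17 and c = 3 ≠ 2; both disjuncts false — violated.
8. d + f = 4 + 10 = 14; 14 ≥ 12 — OK.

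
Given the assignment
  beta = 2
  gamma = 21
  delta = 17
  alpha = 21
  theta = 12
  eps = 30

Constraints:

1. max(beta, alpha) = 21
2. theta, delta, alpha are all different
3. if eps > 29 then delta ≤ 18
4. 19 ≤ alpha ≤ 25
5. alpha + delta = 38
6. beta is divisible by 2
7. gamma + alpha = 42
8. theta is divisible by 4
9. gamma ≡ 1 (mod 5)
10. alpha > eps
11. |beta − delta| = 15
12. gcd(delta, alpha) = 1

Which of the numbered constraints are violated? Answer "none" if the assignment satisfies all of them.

1. max(2, 21) = 21  true
2. values 12, 17, 21 are pairwise distinct  true
3. eps = 30 > 29, so we need delta ≤ 18; delta = 17 ≤ 18  true
4. alpha = 21 lies in [19, 25]  true
5. alpha + delta = 21 + 17 = 38  true
6. 2 / 2 = 1, so 2 divides 2  true
7. gamma + alpha = 21 + 21 = 42  true
8. 12 / 4 = 3, so 4 divides 12  true
9. 21 mod 5 = 1  true
10. alpha = 21, eps = 30; 21 ≤ 30 (want >)  false
11. |2 − 17| = 15  true
12. gcd(17, 21) = 1  true

Violated: 10.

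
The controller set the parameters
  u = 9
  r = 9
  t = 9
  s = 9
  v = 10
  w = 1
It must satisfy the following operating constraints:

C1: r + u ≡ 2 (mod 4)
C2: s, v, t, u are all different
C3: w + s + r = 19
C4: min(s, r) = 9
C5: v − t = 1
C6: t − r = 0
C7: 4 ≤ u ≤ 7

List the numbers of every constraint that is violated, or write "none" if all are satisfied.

Violated: 2, 7.

C1: r + u = 18; 18 mod 4 = 2 — holds.
C2: s = t = 9, not all different — fails.
C3: w + s + r = 1 + 9 + 9 = 19 — holds.
C4: min(9, 9) = 9 — holds.
C5: v − t = 10 − 9 = 1 — holds.
C6: t − r = 9 − 9 = 0 — holds.
C7: u = 9 is outside [4, 7] — fails.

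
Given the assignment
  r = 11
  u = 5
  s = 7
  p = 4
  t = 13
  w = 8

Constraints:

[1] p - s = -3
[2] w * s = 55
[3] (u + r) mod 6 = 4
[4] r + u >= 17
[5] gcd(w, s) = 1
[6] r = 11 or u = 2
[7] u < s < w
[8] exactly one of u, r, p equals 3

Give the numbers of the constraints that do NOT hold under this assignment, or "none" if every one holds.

[1] p - s = 4 - 7 = -3 — holds.
[2] w * s = 8 * 7 = 56, not 55 — fails.
[3] u + r = 16; 16 mod 6 = 4 — holds.
[4] r + u = 11 + 5 = 16; 16 < 17, bound 17 not met — fails.
[5] gcd(8, 7) = 1 — holds.
[6] r = 11 = 11 (first disjunct) — holds.
[7] values 5 < 7 < 8 — holds.
[8] u=5, r=11, p=4; 0 of them equal 3, not exactly one — fails.

Constraints 2, 4, and 8 are violated.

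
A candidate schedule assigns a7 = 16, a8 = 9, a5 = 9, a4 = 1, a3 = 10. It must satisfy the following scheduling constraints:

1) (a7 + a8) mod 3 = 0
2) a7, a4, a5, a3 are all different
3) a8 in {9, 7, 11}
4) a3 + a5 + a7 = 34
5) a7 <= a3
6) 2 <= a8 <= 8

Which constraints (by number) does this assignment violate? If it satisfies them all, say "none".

1) a7 + a8 = 25; 25 mod 3 = 1, not 0 — violated.
2) values 16, 1, 9, 10 are pairwise distinct — satisfied.
3) a8 = 9 is in {9, 7, 11} — satisfied.
4) a3 + a5 + a7 = 10 + 9 + 16 = 35, not 34 — violated.
5) a7 = 16, a3 = 10; 16 > 10 (want ≤) — violated.
6) a8 = 9 is outside [2, 8] — violated.

Violated: 1, 4, 5, and 6.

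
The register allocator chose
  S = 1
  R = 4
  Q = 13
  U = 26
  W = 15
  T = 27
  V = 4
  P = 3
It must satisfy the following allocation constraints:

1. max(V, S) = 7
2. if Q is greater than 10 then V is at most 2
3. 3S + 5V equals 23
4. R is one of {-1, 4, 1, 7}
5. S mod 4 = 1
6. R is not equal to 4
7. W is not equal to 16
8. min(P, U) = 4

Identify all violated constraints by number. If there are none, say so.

1. max(4, 1) = 4, not 7 — violated.
2. Q = 13 > 10, so we need V ≤ 2; but V = 4 > 2 — violated.
3. 3S + 5V = 3(1) + 5(4) = 23 — satisfied.
4. R = 4 is in {-1, 4, 1, 7} — satisfied.
5. 1 mod 4 = 1 — satisfied.
6. R = 4, but 4 is required to differ — violated.
7. W = 15, and 15 ≠ 16 — satisfied.
8. min(3, 26) = 3, not 4 — violated.

Constraints 1, 2, 6, and 8 do not hold.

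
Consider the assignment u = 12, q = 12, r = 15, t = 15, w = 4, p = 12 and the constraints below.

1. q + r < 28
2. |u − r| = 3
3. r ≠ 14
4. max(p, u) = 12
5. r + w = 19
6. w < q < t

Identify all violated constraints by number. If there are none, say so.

Yes — all constraints hold.

1. q + r = 12 + 15 = 27; 27 < 28  true
2. |12 − 15| = 3  true
3. r = 15, and 15 ≠ 14  true
4. max(12, 12) = 12  true
5. r + w = 15 + 4 = 19  true
6. values 4 < 12 < 15  true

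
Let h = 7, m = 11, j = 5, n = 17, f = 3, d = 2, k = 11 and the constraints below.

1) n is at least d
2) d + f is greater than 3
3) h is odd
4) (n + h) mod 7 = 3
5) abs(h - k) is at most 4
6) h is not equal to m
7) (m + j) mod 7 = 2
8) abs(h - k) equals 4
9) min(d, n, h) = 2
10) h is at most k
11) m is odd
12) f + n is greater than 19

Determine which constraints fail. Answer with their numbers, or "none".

1) n = 17, d = 2; 17 ≥ 2  true
2) d + f = 2 + 3 = 5; 5 > 3  true
3) h = 7 is odd  true
4) n + h = 24; 24 mod 7 = 3  true
5) abs(7 - 11) = 4; 4 ≤ 4  true
6) h = 7, m = 11; distinct  true
7) m + j = 16; 16 mod 7 = 2  true
8) abs(7 - 11) = 4  true
9) min(2, 17, 7) = 2  true
10) h = 7, k = 11; 7 ≤ 11  true
11) m = 11 is odd  true
12) f + n = 3 + 17 = 20; 20 > 19  true

None — every constraint holds.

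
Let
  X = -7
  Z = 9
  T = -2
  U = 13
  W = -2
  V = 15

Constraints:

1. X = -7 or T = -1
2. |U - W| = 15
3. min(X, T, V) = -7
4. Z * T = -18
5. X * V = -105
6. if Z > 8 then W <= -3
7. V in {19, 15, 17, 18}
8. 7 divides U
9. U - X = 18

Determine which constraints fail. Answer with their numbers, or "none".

Constraints 6, 8, and 9 do not hold.

1. X = -7 = -7 (first disjunct) — holds.
2. |13 - (-2)| = 15 — holds.
3. min(-7, -2, 15) = -7 — holds.
4. Z * T = 9 * (-2) = -18 — holds.
5. X * V = -7 * 15 = -105 — holds.
6. Z = 9 > 8, so we need W ≤ -3; but W = -2 > -3 — does not hold.
7. V = 15 is in {19, 15, 17, 18} — holds.
8. 13 = 7*1 + 6, so 7 does not divide 13 — does not hold.
9. U - X = 13 - (-7) = 20, not 18 — does not hold.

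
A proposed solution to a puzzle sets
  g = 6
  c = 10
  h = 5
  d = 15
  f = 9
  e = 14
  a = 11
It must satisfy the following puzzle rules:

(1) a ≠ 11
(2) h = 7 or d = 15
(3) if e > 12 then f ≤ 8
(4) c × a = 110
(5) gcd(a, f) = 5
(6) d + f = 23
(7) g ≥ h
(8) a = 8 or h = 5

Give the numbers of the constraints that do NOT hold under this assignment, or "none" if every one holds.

(1) a = 11, but 11 is required to differ  fails
(2) h = 5 ≠ 7, but d = 15 = 15 (second disjunct)  holds
(3) e = 14 > 12, so we need f ≤ 8; but f = 9 > 8  fails
(4) c × a = 10 × 11 = 110  holds
(5) gcd(11, 9) = 1, not 5  fails
(6) d + f = 15 + 9 = 24, not 23  fails
(7) g = 6, h = 5; 6 ≥ 5  holds
(8) a = 11 ≠ 8, but h = 5 = 5 (second disjunct)  holds

Constraints 1, 3, 5, and 6 do not hold.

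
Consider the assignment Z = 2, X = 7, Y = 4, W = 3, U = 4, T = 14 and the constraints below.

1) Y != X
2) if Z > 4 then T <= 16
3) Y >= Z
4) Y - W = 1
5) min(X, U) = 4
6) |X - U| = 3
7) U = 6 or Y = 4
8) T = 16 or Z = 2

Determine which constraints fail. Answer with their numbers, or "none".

All constraints are satisfied.

1) Y = 4, X = 7; distinct — satisfied.
2) Z = 2, not > 4; antecedent false, conditional vacuously true — satisfied.
3) Y = 4, Z = 2; 4 ≥ 2 — satisfied.
4) Y - W = 4 - 3 = 1 — satisfied.
5) min(7, 4) = 4 — satisfied.
6) |7 - 4| = 3 — satisfied.
7) U = 4 ≠ 6, but Y = 4 = 4 (second disjunct) — satisfied.
8) T = 14 ≠ 16, but Z = 2 = 2 (second disjunct) — satisfied.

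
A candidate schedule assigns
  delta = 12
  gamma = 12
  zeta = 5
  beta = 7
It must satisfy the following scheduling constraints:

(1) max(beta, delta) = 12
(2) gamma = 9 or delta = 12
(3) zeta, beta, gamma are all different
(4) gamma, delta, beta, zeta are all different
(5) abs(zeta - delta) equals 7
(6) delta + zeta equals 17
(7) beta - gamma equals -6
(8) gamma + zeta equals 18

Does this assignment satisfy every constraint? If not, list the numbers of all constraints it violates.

(1) max(7, 12) = 12 — holds.
(2) gamma = 12 ≠ 9, but delta = 12 = 12 (second disjunct) — holds.
(3) values 5, 7, 12 are pairwise distinct — holds.
(4) gamma = delta = 12, not all different — does not hold.
(5) abs(5 - 12) = 7 — holds.
(6) delta + zeta = 12 + 5 = 17 — holds.
(7) beta - gamma = 7 - 12 = -5, not -6 — does not hold.
(8) gamma + zeta = 12 + 5 = 17, not 18 — does not hold.

No — constraints 4, 7, 8 are not satisfied.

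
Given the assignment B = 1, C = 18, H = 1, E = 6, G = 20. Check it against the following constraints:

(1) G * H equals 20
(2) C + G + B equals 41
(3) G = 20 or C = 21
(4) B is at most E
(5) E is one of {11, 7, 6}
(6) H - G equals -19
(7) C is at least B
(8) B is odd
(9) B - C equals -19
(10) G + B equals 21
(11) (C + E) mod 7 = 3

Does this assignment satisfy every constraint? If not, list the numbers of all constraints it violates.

(1) G * H = 20 * 1 = 20 — satisfied.
(2) C + G + B = 18 + 20 + 1 = 39, not 41 — violated.
(3) G = 20 = 20 (first disjunct) — satisfied.
(4) B = 1, E = 6; 1 ≤ 6 — satisfied.
(5) E = 6 is in {11, 7, 6} — satisfied.
(6) H - G = 1 - 20 = -19 — satisfied.
(7) C = 18, B = 1; 18 ≥ 1 — satisfied.
(8) B = 1 is odd — satisfied.
(9) B - C = 1 - 18 = -17, not -19 — violated.
(10) G + B = 20 + 1 = 21 — satisfied.
(11) C + E = 24; 24 mod 7 = 3 — satisfied.

The assignment fails constraints 2 and 9.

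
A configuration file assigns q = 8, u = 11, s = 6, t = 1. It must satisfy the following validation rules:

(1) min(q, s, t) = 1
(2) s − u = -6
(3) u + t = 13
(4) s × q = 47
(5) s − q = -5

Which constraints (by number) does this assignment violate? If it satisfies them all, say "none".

No — constraints 2, 3, 4, and 5 are not satisfied.

(1) min(8, 6, 1) = 1  ✓
(2) s − u = 6 − 11 = -5, not -6  ✗
(3) u + t = 11 + 1 = 12, not 13  ✗
(4) s × q = 6 × 8 = 48, not 47  ✗
(5) s − q = 6 − 8 = -2, not -5  ✗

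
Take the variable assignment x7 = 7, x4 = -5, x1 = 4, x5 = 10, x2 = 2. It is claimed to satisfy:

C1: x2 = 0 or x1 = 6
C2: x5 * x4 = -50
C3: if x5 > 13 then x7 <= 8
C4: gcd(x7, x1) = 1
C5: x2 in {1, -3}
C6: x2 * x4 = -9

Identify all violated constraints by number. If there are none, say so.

Constraints 1, 5, and 6 are violated.

C1: x2 = 2 ≠ 0 and x1 = 4 ≠ 6; both disjuncts false  no
C2: x5 * x4 = 10 * (-5) = -50  yes
C3: x5 = 10, not > 13; antecedent false, conditional vacuously true  yes
C4: gcd(7, 4) = 1  yes
C5: x2 = 2 is not in {1, -3}  no
C6: x2 * x4 = 2 * (-5) = -10, not -9  no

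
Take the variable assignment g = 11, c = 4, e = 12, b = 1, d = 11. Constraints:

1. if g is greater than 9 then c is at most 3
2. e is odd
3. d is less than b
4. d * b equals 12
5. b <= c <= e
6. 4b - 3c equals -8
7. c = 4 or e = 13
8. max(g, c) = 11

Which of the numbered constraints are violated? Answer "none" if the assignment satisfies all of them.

Constraints 1, 2, 3, and 4 do not hold.

1. g = 11 > 9, so we need c ≤ 3; but c = 4 > 3  fails
2. e = 12 is even  fails
3. d = 11, b = 1; 11 ≥ 1 (want <)  fails
4. d * b = 11 * 1 = 11, not 12  fails
5. values 1 <= 4 <= 12  holds
6. 4b - 3c = 4(1) - 3(4) = -8  holds
7. c = 4 = 4 (first disjunct)  holds
8. max(11, 4) = 11  holds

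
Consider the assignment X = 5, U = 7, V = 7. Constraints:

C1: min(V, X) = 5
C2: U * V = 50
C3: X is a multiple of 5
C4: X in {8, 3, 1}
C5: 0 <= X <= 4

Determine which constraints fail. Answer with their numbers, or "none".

C1: min(7, 5) = 5 — satisfied.
C2: U * V = 7 * 7 = 49, not 50 — violated.
C3: 5 / 5 = 1, so 5 divides 5 — satisfied.
C4: X = 5 is not in {8, 3, 1} — violated.
C5: X = 5 is outside [0, 4] — violated.

No — constraints 2, 4, 5 are not satisfied.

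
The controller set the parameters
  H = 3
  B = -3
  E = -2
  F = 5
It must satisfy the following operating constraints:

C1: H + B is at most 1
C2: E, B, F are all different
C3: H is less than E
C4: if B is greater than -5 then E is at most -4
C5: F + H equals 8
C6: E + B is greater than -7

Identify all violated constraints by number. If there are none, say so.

C1: H + B = 3 + (-3) = 0; 0 ≤ 1 — OK.
C2: values -2, -3, 5 are pairwise distinct — OK.
C3: H = 3, E = -2; 3 ≥ -2 (want <) — violated.
C4: B = -3 > -5, so we need E ≤ -4; but E = -2 > -4 — violated.
C5: F + H = 5 + 3 = 8 — OK.
C6: E + B = -2 + (-3) = -5; -5 > -7 — OK.

Violated: 3 and 4.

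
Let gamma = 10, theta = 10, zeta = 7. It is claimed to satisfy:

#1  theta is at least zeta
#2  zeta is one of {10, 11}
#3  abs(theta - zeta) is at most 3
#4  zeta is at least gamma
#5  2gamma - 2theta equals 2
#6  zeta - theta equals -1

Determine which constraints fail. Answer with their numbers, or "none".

No — constraints 2, 4, 5, 6 are not satisfied.

#1 theta = 10, zeta = 7; 10 ≥ 7  true
#2 zeta = 7 is not in {10, 11}  false
#3 abs(10 - 7) = 3; 3 ≤ 3  true
#4 zeta = 7, gamma = 10; 7 < 10 (want ≥)  false
#5 2gamma - 2theta = 2(10) - 2(10) = 0, not 2  false
#6 zeta - theta = 7 - 10 = -3, not -1  false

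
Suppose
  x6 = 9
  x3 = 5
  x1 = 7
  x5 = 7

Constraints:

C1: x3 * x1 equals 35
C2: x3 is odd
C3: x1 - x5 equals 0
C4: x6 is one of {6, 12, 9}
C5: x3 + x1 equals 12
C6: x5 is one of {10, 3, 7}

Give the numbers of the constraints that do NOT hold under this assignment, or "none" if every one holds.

C1: x3 * x1 = 5 * 7 = 35 — holds.
C2: x3 = 5 is odd — holds.
C3: x1 - x5 = 7 - 7 = 0 — holds.
C4: x6 = 9 is in {6, 12, 9} — holds.
C5: x3 + x1 = 5 + 7 = 12 — holds.
C6: x5 = 7 is in {10, 3, 7} — holds.

No violations.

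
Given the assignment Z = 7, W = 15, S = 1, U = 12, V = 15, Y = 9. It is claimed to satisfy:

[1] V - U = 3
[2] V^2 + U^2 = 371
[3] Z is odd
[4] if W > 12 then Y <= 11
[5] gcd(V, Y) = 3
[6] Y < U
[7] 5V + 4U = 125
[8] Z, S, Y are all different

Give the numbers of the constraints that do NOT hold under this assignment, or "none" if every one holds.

The assignment fails constraints 2, 7.

[1] V - U = 15 - 12 = 3  ✔
[2] V^2 + U^2 = 15^2 + 12^2 = 225 + 144 = 369, not 371  ✘
[3] Z = 7 is odd  ✔
[4] W = 15 > 12, so we need Y ≤ 11; Y = 9 ≤ 11  ✔
[5] gcd(15, 9) = 3  ✔
[6] Y = 9, U = 12; 9 < 12  ✔
[7] 5V + 4U = 5(15) + 4(12) = 123, not 125  ✘
[8] values 7, 1, 9 are pairwise distinct  ✔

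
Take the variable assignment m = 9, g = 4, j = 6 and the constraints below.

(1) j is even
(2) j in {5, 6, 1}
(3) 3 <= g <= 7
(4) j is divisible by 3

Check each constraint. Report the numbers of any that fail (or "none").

All constraints are satisfied.

(1) j = 6 is even — holds.
(2) j = 6 is in {5, 6, 1} — holds.
(3) g = 4 lies in [3, 7] — holds.
(4) 6 / 3 = 2, so 3 divides 6 — holds.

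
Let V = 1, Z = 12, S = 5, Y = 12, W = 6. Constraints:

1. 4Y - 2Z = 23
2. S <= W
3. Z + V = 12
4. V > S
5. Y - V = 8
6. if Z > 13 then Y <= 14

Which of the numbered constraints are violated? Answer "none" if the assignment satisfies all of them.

No — constraints 1, 3, 4, and 5 are not satisfied.

1. 4Y - 2Z = 4(12) - 2(12) = 24, not 23  ✘
2. S = 5, W = 6; 5 ≤ 6  ✔
3. Z + V = 12 + 1 = 13, not 12  ✘
4. V = 1, S = 5; 1 ≤ 5 (want >)  ✘
5. Y - V = 12 - 1 = 11, not 8  ✘
6. Z = 12, not > 13; antecedent false, conditional vacuously true  ✔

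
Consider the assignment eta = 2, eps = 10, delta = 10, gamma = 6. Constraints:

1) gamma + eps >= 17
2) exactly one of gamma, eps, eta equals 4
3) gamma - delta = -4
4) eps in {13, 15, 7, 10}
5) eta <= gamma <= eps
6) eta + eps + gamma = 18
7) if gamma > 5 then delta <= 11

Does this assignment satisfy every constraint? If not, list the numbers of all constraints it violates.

No — constraints 1, 2 are not satisfied.

1) gamma + eps = 6 + 10 = 16; 16 < 17, bound 17 not met — violated.
2) gamma=6, eps=10, eta=2; 0 of them equal 4, not exactly one — violated.
3) gamma - delta = 6 - 10 = -4 — OK.
4) eps = 10 is in {13, 15, 7, 10} — OK.
5) values 2 <= 6 <= 10 — OK.
6) eta + eps + gamma = 2 + 10 + 6 = 18 — OK.
7) gamma = 6 > 5, so we need delta ≤ 11; delta = 10 ≤ 11 — OK.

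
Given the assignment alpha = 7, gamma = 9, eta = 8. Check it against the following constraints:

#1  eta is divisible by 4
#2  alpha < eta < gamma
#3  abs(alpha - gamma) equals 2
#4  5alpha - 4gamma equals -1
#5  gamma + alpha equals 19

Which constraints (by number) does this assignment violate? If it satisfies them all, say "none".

#1 8 / 4 = 2, so 4 divides 8 — OK.
#2 values 7 < 8 < 9 — OK.
#3 abs(7 - 9) = 2 — OK.
#4 5alpha - 4gamma = 5(7) - 4(9) = -1 — OK.
#5 gamma + alpha = 9 + 7 = 16, not 19 — violated.

Constraint 5 does not hold.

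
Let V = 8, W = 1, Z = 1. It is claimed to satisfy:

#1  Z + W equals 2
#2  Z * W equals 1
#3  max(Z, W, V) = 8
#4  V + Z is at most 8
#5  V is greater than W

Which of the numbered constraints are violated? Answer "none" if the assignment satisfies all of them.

The assignment fails constraint 4.

#1 Z + W = 1 + 1 = 2  holds
#2 Z * W = 1 * 1 = 1  holds
#3 max(1, 1, 8) = 8  holds
#4 V + Z = 8 + 1 = 9; 9 > 8, bound 8 not met  fails
#5 V = 8, W = 1; 8 > 1  holds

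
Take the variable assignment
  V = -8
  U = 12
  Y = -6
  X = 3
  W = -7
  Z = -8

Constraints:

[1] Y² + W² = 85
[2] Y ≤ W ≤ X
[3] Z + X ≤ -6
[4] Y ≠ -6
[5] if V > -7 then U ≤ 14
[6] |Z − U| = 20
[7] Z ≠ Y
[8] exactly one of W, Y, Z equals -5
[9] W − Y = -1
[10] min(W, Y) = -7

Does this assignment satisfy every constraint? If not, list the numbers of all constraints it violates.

[1] Y² + W² = (-6)² + (-7)² = 36 + 49 = 85 — OK.
[2] values -6, -7, 3; Y = -6 is not ≤ W = -7 — violated.
[3] Z + X = -8 + 3 = -5; -5 > -6, bound -6 not met — violated.
[4] Y = -6, but -6 is required to differ — violated.
[5] V = -8, not > -7; antecedent false, conditional vacuously true — OK.
[6] |-8 − 12| = 20 — OK.
[7] Z = -8, Y = -6; distinct — OK.
[8] W=-7, Y=-6, Z=-8; 0 of them equal -5, not exactly one — violated.
[9] W − Y = -7 − (-6) = -1 — OK.
[10] min(-7, -6) = -7 — OK.

Constraints 2, 3, 4, and 8 are violated.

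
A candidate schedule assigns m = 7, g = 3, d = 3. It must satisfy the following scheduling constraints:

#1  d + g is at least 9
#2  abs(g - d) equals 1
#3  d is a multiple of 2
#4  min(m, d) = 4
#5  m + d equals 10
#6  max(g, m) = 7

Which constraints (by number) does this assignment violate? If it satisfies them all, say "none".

#1 d + g = 3 + 3 = 6; 6 < 9, bound 9 not met — violated.
#2 abs(3 - 3) = 0, not 1 — violated.
#3 3 = 2*1 + 1, so 2 does not divide 3 — violated.
#4 min(7, 3) = 3, not 4 — violated.
#5 m + d = 7 + 3 = 10 — satisfied.
#6 max(3, 7) = 7 — satisfied.

Constraints 1, 2, 3, and 4 are violated.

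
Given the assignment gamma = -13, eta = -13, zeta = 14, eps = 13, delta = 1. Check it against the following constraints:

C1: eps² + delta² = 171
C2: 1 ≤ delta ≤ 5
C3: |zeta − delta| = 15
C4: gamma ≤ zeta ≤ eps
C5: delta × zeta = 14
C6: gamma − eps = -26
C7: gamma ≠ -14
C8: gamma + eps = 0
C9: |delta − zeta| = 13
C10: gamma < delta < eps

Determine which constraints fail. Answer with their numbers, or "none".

C1: eps² + delta² = 13² + 1² = 169 + 1 = 170, not 171  no
C2: delta = 1 lies in [1, 5]  yes
C3: |14 − 1| = 13, not 15  no
C4: values -13, 14, 13; zeta = 14 is not ≤ eps = 13  no
C5: delta × zeta = 1 × 14 = 14  yes
C6: gamma − eps = -13 − 13 = -26  yes
C7: gamma = -13, and -13 ≠ -14  yes
C8: gamma + eps = -13 + 13 = 0  yes
C9: |1 − 14| = 13  yes
C10: values -13 < 1 < 13  yes

Constraints 1, 3, and 4 are violated.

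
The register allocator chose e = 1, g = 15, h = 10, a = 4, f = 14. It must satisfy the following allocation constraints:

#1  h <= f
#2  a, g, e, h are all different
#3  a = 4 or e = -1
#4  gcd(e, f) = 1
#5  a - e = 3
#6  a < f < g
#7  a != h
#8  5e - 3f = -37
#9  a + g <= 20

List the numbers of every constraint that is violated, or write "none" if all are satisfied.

The assignment satisfies every constraint.

#1 h = 10, f = 14; 10 ≤ 14  ✔
#2 values 4, 15, 1, 10 are pairwise distinct  ✔
#3 a = 4 = 4 (first disjunct)  ✔
#4 gcd(1, 14) = 1  ✔
#5 a - e = 4 - 1 = 3  ✔
#6 values 4 < 14 < 15  ✔
#7 a = 4, h = 10; distinct  ✔
#8 5e - 3f = 5(1) - 3(14) = -37  ✔
#9 a + g = 4 + 15 = 19; 19 ≤ 20  ✔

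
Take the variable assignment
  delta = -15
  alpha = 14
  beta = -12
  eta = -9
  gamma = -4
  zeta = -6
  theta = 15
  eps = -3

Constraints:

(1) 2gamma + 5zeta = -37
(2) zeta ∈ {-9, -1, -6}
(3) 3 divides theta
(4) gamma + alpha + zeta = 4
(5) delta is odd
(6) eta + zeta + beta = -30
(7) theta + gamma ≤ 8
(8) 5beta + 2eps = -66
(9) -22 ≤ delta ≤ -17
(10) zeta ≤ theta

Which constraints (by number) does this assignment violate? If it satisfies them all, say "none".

(1) 2gamma + 5zeta = 2(-4) + 5(-6) = -38, not -37 — violated.
(2) zeta = -6 is in {-9, -1, -6} — OK.
(3) 15 / 3 = 5, so 3 divides 15 — OK.
(4) gamma + alpha + zeta = -4 + 14 + (-6) = 4 — OK.
(5) delta = -15 is odd — OK.
(6) eta + zeta + beta = -9 + (-6) + (-12) = -27, not -30 — violated.
(7) theta + gamma = 15 + (-4) = 11; 11 > 8, bound 8 not met — violated.
(8) 5beta + 2eps = 5(-12) + 2(-3) = -66 — OK.
(9) delta = -15 is outside [-22, -17] — violated.
(10) zeta = -6, theta = 15; -6 ≤ 15 — OK.

Violated: 1, 6, 7, and 9.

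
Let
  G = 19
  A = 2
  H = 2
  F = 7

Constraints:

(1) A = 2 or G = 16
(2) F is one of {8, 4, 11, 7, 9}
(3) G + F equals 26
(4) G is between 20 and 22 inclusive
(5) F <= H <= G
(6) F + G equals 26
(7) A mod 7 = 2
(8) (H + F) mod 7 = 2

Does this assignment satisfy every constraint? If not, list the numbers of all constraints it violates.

Violated: 4 and 5.

(1) A = 2 = 2 (first disjunct) — holds.
(2) F = 7 is in {8, 4, 11, 7, 9} — holds.
(3) G + F = 19 + 7 = 26 — holds.
(4) G = 19 is outside [20, 22] — does not hold.
(5) values 7, 2, 19; F = 7 is not <= H = 2 — does not hold.
(6) F + G = 7 + 19 = 26 — holds.
(7) 2 mod 7 = 2 — holds.
(8) H + F = 9; 9 mod 7 = 2 — holds.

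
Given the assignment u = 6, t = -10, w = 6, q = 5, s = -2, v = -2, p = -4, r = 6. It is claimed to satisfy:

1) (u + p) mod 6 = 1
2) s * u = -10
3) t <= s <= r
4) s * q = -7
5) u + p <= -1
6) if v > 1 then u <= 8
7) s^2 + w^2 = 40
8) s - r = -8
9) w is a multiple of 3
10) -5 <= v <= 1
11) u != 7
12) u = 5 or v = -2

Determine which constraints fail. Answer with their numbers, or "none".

Constraints 1, 2, 4, and 5 do not hold.

1) u + p = 2; 2 mod 6 = 2, not 1 — violated.
2) s * u = -2 * 6 = -12, not -10 — violated.
3) values -10 <= -2 <= 6 — OK.
4) s * q = -2 * 5 = -10, not -7 — violated.
5) u + p = 6 + (-4) = 2; 2 > -1, bound -1 not met — violated.
6) v = -2, not > 1; antecedent false, conditional vacuously true — OK.
7) s^2 + w^2 = (-2)^2 + 6^2 = 4 + 36 = 40 — OK.
8) s - r = -2 - 6 = -8 — OK.
9) 6 / 3 = 2, so 3 divides 6 — OK.
10) v = -2 lies in [-5, 1] — OK.
11) u = 6, and 6 ≠ 7 — OK.
12) u = 6 ≠ 5, but v = -2 = -2 (second disjunct) — OK.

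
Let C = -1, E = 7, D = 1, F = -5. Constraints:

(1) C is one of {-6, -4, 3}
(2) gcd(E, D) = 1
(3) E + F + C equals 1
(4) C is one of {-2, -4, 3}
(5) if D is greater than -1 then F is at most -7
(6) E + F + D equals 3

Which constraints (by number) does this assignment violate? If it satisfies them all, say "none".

(1) C = -1 is not in {-6, -4, 3}  false
(2) gcd(7, 1) = 1  true
(3) E + F + C = 7 + (-5) + (-1) = 1  true
(4) C = -1 is not in {-2, -4, 3}  false
(5) D = 1 > -1, so we need F ≤ -7; but F = -5 > -7  false
(6) E + F + D = 7 + (-5) + 1 = 3  true

No — constraints 1, 4, 5 are not satisfied.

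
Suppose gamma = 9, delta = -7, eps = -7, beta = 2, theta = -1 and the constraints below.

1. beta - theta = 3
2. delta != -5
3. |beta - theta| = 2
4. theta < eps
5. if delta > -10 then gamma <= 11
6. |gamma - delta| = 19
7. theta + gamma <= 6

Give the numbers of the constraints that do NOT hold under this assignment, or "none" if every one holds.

Constraints 3, 4, 6, and 7 do not hold.

1. beta - theta = 2 - (-1) = 3 — satisfied.
2. delta = -7, and -7 ≠ -5 — satisfied.
3. |2 - (-1)| = 3, not 2 — violated.
4. theta = -1, eps = -7; -1 ≥ -7 (want <) — violated.
5. delta = -7 > -10, so we need gamma ≤ 11; gamma = 9 ≤ 11 — satisfied.
6. |9 - (-7)| = 16, not 19 — violated.
7. theta + gamma = -1 + 9 = 8; 8 > 6, bound 6 not met — violated.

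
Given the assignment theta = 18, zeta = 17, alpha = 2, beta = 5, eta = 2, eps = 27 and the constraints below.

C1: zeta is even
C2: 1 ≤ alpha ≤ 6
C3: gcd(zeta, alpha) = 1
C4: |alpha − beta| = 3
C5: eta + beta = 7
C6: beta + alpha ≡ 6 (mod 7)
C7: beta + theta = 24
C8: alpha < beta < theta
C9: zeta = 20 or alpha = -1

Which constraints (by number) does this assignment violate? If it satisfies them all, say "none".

Constraints 1, 6, 7, and 9 are violated.

C1: zeta = 17 is odd  ✗
C2: alpha = 2 lies in [1, 6]  ✓
C3: gcd(17, 2) = 1  ✓
C4: |2 − 5| = 3  ✓
C5: eta + beta = 2 + 5 = 7  ✓
C6: beta + alpha = 7; 7 mod 7 = 0, not 6  ✗
C7: beta + theta = 5 + 18 = 23, not 24  ✗
C8: values 2 < 5 < 18  ✓
C9: zeta = 17 ≠ 20 and alpha = 2 ≠ -1; both disjuncts false  ✗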